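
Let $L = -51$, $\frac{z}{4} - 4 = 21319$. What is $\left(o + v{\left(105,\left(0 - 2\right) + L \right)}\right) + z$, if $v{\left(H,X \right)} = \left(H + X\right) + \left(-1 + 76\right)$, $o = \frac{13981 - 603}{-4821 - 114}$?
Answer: $\frac{421529387}{4935} \approx 85416.0$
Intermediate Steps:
$z = 85292$ ($z = 16 + 4 \cdot 21319 = 16 + 85276 = 85292$)
$o = - \frac{13378}{4935}$ ($o = \frac{13378}{-4935} = 13378 \left(- \frac{1}{4935}\right) = - \frac{13378}{4935} \approx -2.7108$)
$v{\left(H,X \right)} = 75 + H + X$ ($v{\left(H,X \right)} = \left(H + X\right) + 75 = 75 + H + X$)
$\left(o + v{\left(105,\left(0 - 2\right) + L \right)}\right) + z = \left(- \frac{13378}{4935} + \left(75 + 105 + \left(\left(0 - 2\right) - 51\right)\right)\right) + 85292 = \left(- \frac{13378}{4935} + \left(75 + 105 - 53\right)\right) + 85292 = \left(- \frac{13378}{4935} + 127\right) + 85292 = \frac{613367}{4935} + 85292 = \frac{421529387}{4935}$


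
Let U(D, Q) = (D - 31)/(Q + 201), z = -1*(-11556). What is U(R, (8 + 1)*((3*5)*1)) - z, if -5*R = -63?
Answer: -4853543/420 ≈ -11556.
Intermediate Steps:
R = 63/5 (R = -⅕*(-63) = 63/5 ≈ 12.600)
z = 11556
U(D, Q) = (-31 + D)/(201 + Q)
U(R, (8 + 1)*((3*5)*1)) - z = (-31 + 63/5)/(201 + (8 + 1)*((3*5)*1)) - 1*11556 = -92/5/(201 + 9*(15*1)) - 11556 = -92/5/(201 + 9*15) - 11556 = -92/5/(201 + 135) - 11556 = -92/5/336 - 11556 = (1/336)*(-92/5) - 11556 = -23/420 - 11556 = -4853543/420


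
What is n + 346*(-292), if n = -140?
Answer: -101172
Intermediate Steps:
n + 346*(-292) = -140 + 346*(-292) = -140 - 101032 = -101172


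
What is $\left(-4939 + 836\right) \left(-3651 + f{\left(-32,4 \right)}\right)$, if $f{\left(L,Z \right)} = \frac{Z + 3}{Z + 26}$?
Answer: $\frac{449372869}{30} \approx 1.4979 \cdot 10^{7}$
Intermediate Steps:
$f{\left(L,Z \right)} = \frac{3 + Z}{26 + Z}$
$\left(-4939 + 836\right) \left(-3651 + f{\left(-32,4 \right)}\right) = \left(-4939 + 836\right) \left(-3651 + \frac{3 + 4}{26 + 4}\right) = - 4103 \left(-3651 + \frac{1}{30} \cdot 7\right) = - 4103 \left(-3651 + \frac{7}{30}\right) = \left(-4103\right) \left(- \frac{109523}{30}\right) = \frac{449372869}{30}$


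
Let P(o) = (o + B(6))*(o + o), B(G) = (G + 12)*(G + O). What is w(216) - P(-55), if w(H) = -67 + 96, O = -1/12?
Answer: 5694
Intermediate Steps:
O = -1/12 (O = -1*1/12 = -1/12 ≈ -0.083333)
B(G) = (12 + G)*(-1/12 + G) (B(G) = (G + 12)*(G - 1/12) = (12 + G)*(-1/12 + G))
w(H) = 29
P(o) = 2*o*(213/2 + o) (P(o) = (o + (-1 + 6² + (143/12)*6))*(o + o) = (o + (-1 + 36 + 143/2))*(2*o) = (o + 213/2)*(2*o) = (213/2 + o)*(2*o) = 2*o*(213/2 + o))
w(216) - P(-55) = 29 - (-55)*(213 + 2*(-55)) = 29 - (-55)*(213 - 110) = 29 - (-55)*103 = 29 - 1*(-5665) = 29 + 5665 = 5694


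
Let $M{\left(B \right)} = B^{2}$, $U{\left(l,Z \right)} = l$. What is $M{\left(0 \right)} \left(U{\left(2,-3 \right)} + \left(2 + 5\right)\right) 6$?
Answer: $0$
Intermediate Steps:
$M{\left(0 \right)} \left(U{\left(2,-3 \right)} + \left(2 + 5\right)\right) 6 = 0^{2} \left(2 + \left(2 + 5\right)\right) 6 = 0 \left(2 + 7\right) 6 = 0 \cdot 9 \cdot 6 = 0 \cdot 54 = 0$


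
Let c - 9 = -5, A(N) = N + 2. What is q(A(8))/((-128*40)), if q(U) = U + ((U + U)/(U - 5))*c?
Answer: -13/2560 ≈ -0.0050781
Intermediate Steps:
A(N) = 2 + N
c = 4 (c = 9 - 5 = 4)
q(U) = U + 8*U/(-5 + U) (q(U) = U + ((U + U)/(U - 5))*4 = U + ((2*U)/(-5 + U))*4 = U + (2*U/(-5 + U))*4 = U + 8*U/(-5 + U))
q(A(8))/((-128*40)) = ((2 + 8)*(3 + (2 + 8))/(-5 + (2 + 8)))/((-128*40)) = (10*(3 + 10)/(-5 + 10))/(-5120) = (10*13/5)*(-1/5120) = (10*(⅕)*13)*(-1/5120) = 26*(-1/5120) = -13/2560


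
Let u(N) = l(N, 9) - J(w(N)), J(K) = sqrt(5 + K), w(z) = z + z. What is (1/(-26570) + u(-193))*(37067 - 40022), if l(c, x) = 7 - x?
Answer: 31406331/5314 + 2955*I*sqrt(381) ≈ 5910.1 + 57679.0*I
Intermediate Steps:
w(z) = 2*z
u(N) = -2 - sqrt(5 + 2*N) (u(N) = (7 - 1*9) - sqrt(5 + 2*N) = (7 - 9) - sqrt(5 + 2*N) = -2 - sqrt(5 + 2*N))
(1/(-26570) + u(-193))*(37067 - 40022) = (1/(-26570) + (-2 - sqrt(5 + 2*(-193))))*(37067 - 40022) = (-1/26570 + (-2 - sqrt(5 - 386)))*(-2955) = (-1/26570 + (-2 - sqrt(-381)))*(-2955) = (-1/26570 + (-2 - I*sqrt(381)))*(-2955) = (-53141/26570 - I*sqrt(381))*(-2955) = 31406331/5314 + 2955*I*sqrt(381)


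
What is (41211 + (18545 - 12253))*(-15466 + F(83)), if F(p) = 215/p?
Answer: -60968342889/83 ≈ -7.3456e+8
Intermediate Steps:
(41211 + (18545 - 12253))*(-15466 + F(83)) = (41211 + (18545 - 12253))*(-15466 + 215/83) = (41211 + 6292)*(-15466 + 215*(1/83)) = 47503*(-15466 + 215/83) = 47503*(-1283463/83) = -60968342889/83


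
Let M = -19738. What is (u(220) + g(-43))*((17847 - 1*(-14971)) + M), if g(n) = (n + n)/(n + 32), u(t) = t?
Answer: 32778480/11 ≈ 2.9799e+6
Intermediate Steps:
g(n) = 2*n/(32 + n) (g(n) = (2*n)/(32 + n) = 2*n/(32 + n))
(u(220) + g(-43))*((17847 - 1*(-14971)) + M) = (220 + 2*(-43)/(32 - 43))*((17847 - 1*(-14971)) - 19738) = (220 + 2*(-43)/(-11))*((17847 + 14971) - 19738) = (220 + 2*(-43)*(-1/11))*(32818 - 19738) = (220 + 86/11)*13080 = (2506/11)*13080 = 32778480/11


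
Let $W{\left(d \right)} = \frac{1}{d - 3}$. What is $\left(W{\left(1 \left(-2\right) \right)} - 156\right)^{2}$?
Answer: $\frac{609961}{25} \approx 24398.0$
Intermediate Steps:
$W{\left(d \right)} = \frac{1}{-3 + d}$
$\left(W{\left(1 \left(-2\right) \right)} - 156\right)^{2} = \left(\frac{1}{-3 + 1 \left(-2\right)} - 156\right)^{2} = \left(\frac{1}{-3 - 2} - 156\right)^{2} = \left(\frac{1}{-5} - 156\right)^{2} = \left(- \frac{1}{5} - 156\right)^{2} = \left(- \frac{781}{5}\right)^{2} = \frac{609961}{25}$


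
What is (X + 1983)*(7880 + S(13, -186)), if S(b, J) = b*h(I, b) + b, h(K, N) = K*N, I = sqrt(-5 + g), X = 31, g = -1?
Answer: 15896502 + 340366*I*sqrt(6) ≈ 1.5896e+7 + 8.3372e+5*I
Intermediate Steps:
I = I*sqrt(6) (I = sqrt(-5 - 1) = sqrt(-6) = I*sqrt(6) ≈ 2.4495*I)
S(b, J) = b + I*sqrt(6)*b**2 (S(b, J) = b*((I*sqrt(6))*b) + b = b*(I*b*sqrt(6)) + b = I*sqrt(6)*b**2 + b = b + I*sqrt(6)*b**2)
(X + 1983)*(7880 + S(13, -186)) = (31 + 1983)*(7880 + 13*(1 + I*13*sqrt(6))) = 2014*(7880 + 13*(1 + 13*I*sqrt(6))) = 2014*(7880 + (13 + 169*I*sqrt(6))) = 2014*(7893 + 169*I*sqrt(6)) = 15896502 + 340366*I*sqrt(6)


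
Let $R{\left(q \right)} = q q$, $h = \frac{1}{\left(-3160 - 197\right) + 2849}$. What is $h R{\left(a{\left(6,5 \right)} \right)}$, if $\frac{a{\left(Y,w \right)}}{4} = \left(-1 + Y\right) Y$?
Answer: $- \frac{3600}{127} \approx -28.346$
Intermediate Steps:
$a{\left(Y,w \right)} = 4 Y \left(-1 + Y\right)$ ($a{\left(Y,w \right)} = 4 \left(-1 + Y\right) Y = 4 Y \left(-1 + Y\right)$)
$h = - \frac{1}{508}$ ($h = \frac{1}{\left(-3160 - 197\right) + 2849} = \frac{1}{-3357 + 2849} = \frac{1}{-508} = - \frac{1}{508} \approx -0.0019685$)
$R{\left(q \right)} = q^{2}$
$h R{\left(a{\left(6,5 \right)} \right)} = - \frac{\left(4 \cdot 6 \left(-1 + 6\right)\right)^{2}}{508} = - \frac{\left(4 \cdot 6 \cdot 5\right)^{2}}{508} = - \frac{120^{2}}{508} = \left(- \frac{1}{508}\right) 14400 = - \frac{3600}{127}$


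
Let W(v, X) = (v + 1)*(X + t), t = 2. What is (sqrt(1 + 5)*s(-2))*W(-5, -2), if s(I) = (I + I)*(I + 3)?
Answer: 0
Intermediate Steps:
W(v, X) = (1 + v)*(2 + X) (W(v, X) = (v + 1)*(X + 2) = (1 + v)*(2 + X))
s(I) = 2*I*(3 + I) (s(I) = (2*I)*(3 + I) = 2*I*(3 + I))
(sqrt(1 + 5)*s(-2))*W(-5, -2) = (sqrt(1 + 5)*(2*(-2)*(3 - 2)))*(2 - 2 + 2*(-5) - 2*(-5)) = (sqrt(6)*(2*(-2)*1))*(2 - 2 - 10 + 10) = (sqrt(6)*(-4))*0 = -4*sqrt(6)*0 = 0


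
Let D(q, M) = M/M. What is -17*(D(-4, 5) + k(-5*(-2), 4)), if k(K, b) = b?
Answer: -85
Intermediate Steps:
D(q, M) = 1
-17*(D(-4, 5) + k(-5*(-2), 4)) = -17*(1 + 4) = -17*5 = -85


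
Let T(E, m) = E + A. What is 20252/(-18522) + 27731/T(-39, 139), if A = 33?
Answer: -85625849/18522 ≈ -4622.9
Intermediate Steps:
T(E, m) = 33 + E (T(E, m) = E + 33 = 33 + E)
20252/(-18522) + 27731/T(-39, 139) = 20252/(-18522) + 27731/(33 - 39) = 20252*(-1/18522) + 27731/(-6) = -10126/9261 + 27731*(-⅙) = -10126/9261 - 27731/6 = -85625849/18522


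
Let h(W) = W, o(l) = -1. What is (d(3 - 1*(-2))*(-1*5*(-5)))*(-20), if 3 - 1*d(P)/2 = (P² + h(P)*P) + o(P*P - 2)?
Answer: 46000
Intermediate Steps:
d(P) = 8 - 4*P² (d(P) = 6 - 2*((P² + P*P) - 1) = 6 - 2*((P² + P²) - 1) = 6 - 2*(2*P² - 1) = 6 - 2*(-1 + 2*P²) = 6 + (2 - 4*P²) = 8 - 4*P²)
(d(3 - 1*(-2))*(-1*5*(-5)))*(-20) = ((8 - 4*(3 - 1*(-2))²)*(-1*5*(-5)))*(-20) = ((8 - 4*(3 + 2)²)*(-5*(-5)))*(-20) = ((8 - 4*5²)*25)*(-20) = ((8 - 4*25)*25)*(-20) = ((8 - 100)*25)*(-20) = -92*25*(-20) = -2300*(-20) = 46000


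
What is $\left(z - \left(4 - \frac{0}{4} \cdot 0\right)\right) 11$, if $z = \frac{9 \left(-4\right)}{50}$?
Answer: $- \frac{1298}{25} \approx -51.92$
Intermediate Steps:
$z = - \frac{18}{25}$ ($z = \left(-36\right) \frac{1}{50} = - \frac{18}{25} \approx -0.72$)
$\left(z - \left(4 - \frac{0}{4} \cdot 0\right)\right) 11 = \left(- \frac{18}{25} - \left(4 - \frac{0}{4} \cdot 0\right)\right) 11 = \left(- \frac{18}{25} - \left(4 - 0 \cdot \frac{1}{4} \cdot 0\right)\right) 11 = \left(- \frac{18}{25} + \left(-4 + 0 \cdot 0\right)\right) 11 = \left(- \frac{18}{25} + \left(-4 + 0\right)\right) 11 = \left(- \frac{18}{25} - 4\right) 11 = \left(- \frac{118}{25}\right) 11 = - \frac{1298}{25}$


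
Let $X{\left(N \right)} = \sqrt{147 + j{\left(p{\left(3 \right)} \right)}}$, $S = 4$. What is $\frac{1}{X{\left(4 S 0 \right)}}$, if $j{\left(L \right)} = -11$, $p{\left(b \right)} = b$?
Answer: $\frac{\sqrt{34}}{68} \approx 0.085749$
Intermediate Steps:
$X{\left(N \right)} = 2 \sqrt{34}$ ($X{\left(N \right)} = \sqrt{147 - 11} = \sqrt{136} = 2 \sqrt{34}$)
$\frac{1}{X{\left(4 S 0 \right)}} = \frac{1}{2 \sqrt{34}} = \frac{\sqrt{34}}{68}$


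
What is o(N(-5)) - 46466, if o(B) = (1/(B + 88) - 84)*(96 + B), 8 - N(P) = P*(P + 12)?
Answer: -7616463/131 ≈ -58141.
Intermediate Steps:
N(P) = 8 - P*(12 + P) (N(P) = 8 - P*(P + 12) = 8 - P*(12 + P))
o(B) = (-84 + 1/(88 + B))*(96 + B) (o(B) = (1/(88 + B) - 84)*(96 + B) = (-84 + 1/(88 + B))*(96 + B))
o(N(-5)) - 46466 = (-709536 - 15455*(8 - 1*(-5)**2 - 12*(-5)) - 84*(8 - 1*(-5)**2 - 12*(-5))**2)/(88 + (8 - 1*(-5)**2 - 12*(-5))) - 46466 = (-709536 - 15455*(8 - 1*25 + 60) - 84*(8 - 1*25 + 60)**2)/(88 + (8 - 1*25 + 60)) - 46466 = (-709536 - 15455*(8 - 25 + 60) - 84*(8 - 25 + 60)**2)/(88 + (8 - 25 + 60)) - 46466 = (-709536 - 15455*43 - 84*43**2)/(88 + 43) - 46466 = (-709536 - 664565 - 84*1849)/131 - 46466 = (-709536 - 664565 - 155316)/131 - 46466 = (1/131)*(-1529417) - 46466 = -1529417/131 - 46466 = -7616463/131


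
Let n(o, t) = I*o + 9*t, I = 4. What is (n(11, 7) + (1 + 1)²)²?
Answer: 12321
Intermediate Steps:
n(o, t) = 4*o + 9*t
(n(11, 7) + (1 + 1)²)² = ((4*11 + 9*7) + (1 + 1)²)² = ((44 + 63) + 2²)² = (107 + 4)² = 111² = 12321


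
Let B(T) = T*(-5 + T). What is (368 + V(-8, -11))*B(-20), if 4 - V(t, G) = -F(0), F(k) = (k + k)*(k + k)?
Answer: 186000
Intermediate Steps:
F(k) = 4*k**2 (F(k) = (2*k)*(2*k) = 4*k**2)
V(t, G) = 4 (V(t, G) = 4 - (-1)*4*0**2 = 4 - (-1)*4*0 = 4 - (-1)*0 = 4 - 1*0 = 4 + 0 = 4)
(368 + V(-8, -11))*B(-20) = (368 + 4)*(-20*(-5 - 20)) = 372*(-20*(-25)) = 372*500 = 186000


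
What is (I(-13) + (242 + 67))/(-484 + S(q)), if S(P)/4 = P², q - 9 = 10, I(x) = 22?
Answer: 331/960 ≈ 0.34479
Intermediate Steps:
q = 19 (q = 9 + 10 = 19)
S(P) = 4*P²
(I(-13) + (242 + 67))/(-484 + S(q)) = (22 + (242 + 67))/(-484 + 4*19²) = (22 + 309)/(-484 + 4*361) = 331/(-484 + 1444) = 331/960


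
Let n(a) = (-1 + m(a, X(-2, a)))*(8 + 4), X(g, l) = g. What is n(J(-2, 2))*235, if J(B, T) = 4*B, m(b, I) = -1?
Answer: -5640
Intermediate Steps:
n(a) = -24 (n(a) = (-1 - 1)*(8 + 4) = -2*12 = -24)
n(J(-2, 2))*235 = -24*235 = -5640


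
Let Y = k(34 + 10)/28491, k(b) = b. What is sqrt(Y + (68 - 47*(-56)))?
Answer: 4*sqrt(136980710769)/28491 ≈ 51.962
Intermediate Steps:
Y = 44/28491 (Y = (34 + 10)/28491 = 44*(1/28491) = 44/28491 ≈ 0.0015443)
sqrt(Y + (68 - 47*(-56))) = sqrt(44/28491 + (68 - 47*(-56))) = sqrt(44/28491 + (68 + 2632)) = sqrt(44/28491 + 2700) = sqrt(76925744/28491) = 4*sqrt(136980710769)/28491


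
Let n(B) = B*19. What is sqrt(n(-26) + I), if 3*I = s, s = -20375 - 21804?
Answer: I*sqrt(130983)/3 ≈ 120.64*I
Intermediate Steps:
s = -42179
I = -42179/3 (I = (1/3)*(-42179) = -42179/3 ≈ -14060.)
n(B) = 19*B
sqrt(n(-26) + I) = sqrt(19*(-26) - 42179/3) = sqrt(-494 - 42179/3) = sqrt(-43661/3) = I*sqrt(130983)/3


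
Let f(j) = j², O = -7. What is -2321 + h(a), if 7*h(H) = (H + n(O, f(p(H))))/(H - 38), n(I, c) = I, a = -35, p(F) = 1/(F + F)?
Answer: -169427/73 ≈ -2320.9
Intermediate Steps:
p(F) = 1/(2*F)
h(H) = (-7 + H)/(7*(-38 + H)) (h(H) = ((H - 7)/(H - 38))/7 = ((-7 + H)/(-38 + H))/7 = (-7 + H)/(7*(-38 + H)))
-2321 + h(a) = -2321 + (-7 - 35)/(7*(-38 - 35)) = -2321 + (⅐)*(-42)/(-73) = -2321 + (⅐)*(-1/73)*(-42) = -2321 + 6/73 = -169427/73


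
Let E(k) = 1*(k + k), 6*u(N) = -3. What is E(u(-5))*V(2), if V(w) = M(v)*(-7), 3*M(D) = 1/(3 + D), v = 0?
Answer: 7/9 ≈ 0.77778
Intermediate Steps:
M(D) = 1/(3*(3 + D))
u(N) = -1/2 (u(N) = (1/6)*(-3) = -1/2)
E(k) = 2*k (E(k) = 1*(2*k) = 2*k)
V(w) = -7/9 (V(w) = (1/(3*(3 + 0)))*(-7) = ((1/3)/3)*(-7) = ((1/3)*(1/3))*(-7) = (1/9)*(-7) = -7/9)
E(u(-5))*V(2) = (2*(-1/2))*(-7/9) = -1*(-7/9) = 7/9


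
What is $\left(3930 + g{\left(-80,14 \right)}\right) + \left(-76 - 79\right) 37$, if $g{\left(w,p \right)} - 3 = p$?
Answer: $-1788$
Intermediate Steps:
$g{\left(w,p \right)} = 3 + p$
$\left(3930 + g{\left(-80,14 \right)}\right) + \left(-76 - 79\right) 37 = \left(3930 + \left(3 + 14\right)\right) + \left(-76 - 79\right) 37 = \left(3930 + 17\right) - 5735 = 3947 - 5735 = -1788$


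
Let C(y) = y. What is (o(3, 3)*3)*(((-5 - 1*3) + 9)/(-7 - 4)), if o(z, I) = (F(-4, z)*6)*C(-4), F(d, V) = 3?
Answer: 216/11 ≈ 19.636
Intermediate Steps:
o(z, I) = -72 (o(z, I) = (3*6)*(-4) = 18*(-4) = -72)
(o(3, 3)*3)*(((-5 - 1*3) + 9)/(-7 - 4)) = (-72*3)*(((-5 - 1*3) + 9)/(-7 - 4)) = -216*((-5 - 3) + 9)/(-11) = -216*(-8 + 9)*(-1)/11 = -216*(-1)/11 = -216*(-1/11) = 216/11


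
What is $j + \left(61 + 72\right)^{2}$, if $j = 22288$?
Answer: $39977$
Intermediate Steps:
$j + \left(61 + 72\right)^{2} = 22288 + \left(61 + 72\right)^{2} = 22288 + 133^{2} = 22288 + 17689 = 39977$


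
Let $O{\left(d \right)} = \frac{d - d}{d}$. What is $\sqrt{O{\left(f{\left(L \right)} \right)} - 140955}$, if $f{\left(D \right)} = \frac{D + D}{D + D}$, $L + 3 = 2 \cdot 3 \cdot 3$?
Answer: $i \sqrt{140955} \approx 375.44 i$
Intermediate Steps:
$L = 15$ ($L = -3 + 2 \cdot 3 \cdot 3 = -3 + 6 \cdot 3 = -3 + 18 = 15$)
$f{\left(D \right)} = 1$ ($f{\left(D \right)} = \frac{2 D}{2 D} = 2 D \frac{1}{2 D} = 1$)
$O{\left(d \right)} = 0$ ($O{\left(d \right)} = \frac{0}{d} = 0$)
$\sqrt{O{\left(f{\left(L \right)} \right)} - 140955} = \sqrt{0 - 140955} = \sqrt{-140955} = i \sqrt{140955}$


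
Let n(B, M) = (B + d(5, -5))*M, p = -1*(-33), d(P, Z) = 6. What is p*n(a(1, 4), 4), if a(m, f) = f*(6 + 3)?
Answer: 5544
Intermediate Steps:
a(m, f) = 9*f (a(m, f) = f*9 = 9*f)
p = 33
n(B, M) = M*(6 + B) (n(B, M) = (B + 6)*M = (6 + B)*M = M*(6 + B))
p*n(a(1, 4), 4) = 33*(4*(6 + 9*4)) = 33*(4*(6 + 36)) = 33*(4*42) = 33*168 = 5544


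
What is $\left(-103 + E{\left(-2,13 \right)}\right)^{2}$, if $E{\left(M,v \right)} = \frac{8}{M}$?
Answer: $11449$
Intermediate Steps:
$\left(-103 + E{\left(-2,13 \right)}\right)^{2} = \left(-103 + \frac{8}{-2}\right)^{2} = \left(-103 + 8 \left(- \frac{1}{2}\right)\right)^{2} = \left(-103 - 4\right)^{2} = \left(-107\right)^{2} = 11449$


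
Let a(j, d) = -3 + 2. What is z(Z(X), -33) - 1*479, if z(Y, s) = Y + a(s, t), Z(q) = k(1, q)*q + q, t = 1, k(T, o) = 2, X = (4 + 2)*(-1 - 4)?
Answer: -570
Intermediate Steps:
X = -30 (X = 6*(-5) = -30)
Z(q) = 3*q (Z(q) = 2*q + q = 3*q)
a(j, d) = -1
z(Y, s) = -1 + Y (z(Y, s) = Y - 1 = -1 + Y)
z(Z(X), -33) - 1*479 = (-1 + 3*(-30)) - 1*479 = (-1 - 90) - 479 = -91 - 479 = -570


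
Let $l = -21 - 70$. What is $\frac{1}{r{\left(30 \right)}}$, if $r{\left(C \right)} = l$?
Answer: $- \frac{1}{91} \approx -0.010989$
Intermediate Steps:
$l = -91$
$r{\left(C \right)} = -91$
$\frac{1}{r{\left(30 \right)}} = \frac{1}{-91} = - \frac{1}{91}$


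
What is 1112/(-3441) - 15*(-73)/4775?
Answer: -308381/3286155 ≈ -0.093843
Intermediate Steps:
1112/(-3441) - 15*(-73)/4775 = 1112*(-1/3441) + 1095*(1/4775) = -1112/3441 + 219/955 = -308381/3286155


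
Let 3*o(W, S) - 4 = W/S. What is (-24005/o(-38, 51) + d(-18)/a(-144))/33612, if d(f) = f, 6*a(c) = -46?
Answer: -28154877/42776872 ≈ -0.65818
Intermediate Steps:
a(c) = -23/3 (a(c) = (1/6)*(-46) = -23/3)
o(W, S) = 4/3 + W/(3*S) (o(W, S) = 4/3 + (W/S)/3 = 4/3 + W/(3*S))
(-24005/o(-38, 51) + d(-18)/a(-144))/33612 = (-24005*153/(-38 + 4*51) - 18/(-23/3))/33612 = (-24005*153/(-38 + 204) - 18*(-3/23))*(1/33612) = (-24005/((1/3)*(1/51)*166) + 54/23)*(1/33612) = (-24005/166/153 + 54/23)*(1/33612) = (-24005*153/166 + 54/23)*(1/33612) = (-3672765/166 + 54/23)*(1/33612) = -84464631/3818*1/33612 = -28154877/42776872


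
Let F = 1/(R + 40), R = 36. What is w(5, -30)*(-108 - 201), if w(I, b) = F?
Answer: -309/76 ≈ -4.0658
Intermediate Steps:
F = 1/76 (F = 1/(36 + 40) = 1/76 ≈ 0.013158)
w(I, b) = 1/76
w(5, -30)*(-108 - 201) = (-108 - 201)/76 = (1/76)*(-309) = -309/76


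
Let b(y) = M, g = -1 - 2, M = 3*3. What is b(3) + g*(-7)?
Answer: 30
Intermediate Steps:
M = 9
g = -3
b(y) = 9
b(3) + g*(-7) = 9 - 3*(-7) = 9 + 21 = 30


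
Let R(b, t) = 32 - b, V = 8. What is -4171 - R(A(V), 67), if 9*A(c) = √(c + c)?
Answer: -37823/9 ≈ -4202.6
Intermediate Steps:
A(c) = √2*√c/9 (A(c) = √(c + c)/9 = √(2*c)/9 = (√2*√c)/9 = √2*√c/9)
-4171 - R(A(V), 67) = -4171 - (32 - √2*√8/9) = -4171 - (32 - √2*2*√2/9) = -4171 - (32 - 1*4/9) = -4171 - (32 - 4/9) = -4171 - 1*284/9 = -4171 - 284/9 = -37823/9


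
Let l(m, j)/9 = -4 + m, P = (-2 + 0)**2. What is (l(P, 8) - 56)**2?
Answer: 3136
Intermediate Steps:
P = 4 (P = (-2)**2 = 4)
l(m, j) = -36 + 9*m (l(m, j) = 9*(-4 + m) = -36 + 9*m)
(l(P, 8) - 56)**2 = ((-36 + 9*4) - 56)**2 = ((-36 + 36) - 56)**2 = (0 - 56)**2 = (-56)**2 = 3136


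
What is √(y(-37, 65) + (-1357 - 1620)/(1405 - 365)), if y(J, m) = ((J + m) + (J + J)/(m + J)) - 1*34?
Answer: I*√225505/140 ≈ 3.392*I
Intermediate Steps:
y(J, m) = -34 + J + m + 2*J/(J + m) (y(J, m) = ((J + m) + (2*J)/(J + m)) - 34 = ((J + m) + 2*J/(J + m)) - 34 = (J + m + 2*J/(J + m)) - 34 = -34 + J + m + 2*J/(J + m))
√(y(-37, 65) + (-1357 - 1620)/(1405 - 365)) = √(((-37)² + 65² - 34*65 - 32*(-37) + 2*(-37)*65)/(-37 + 65) + (-1357 - 1620)/(1405 - 365)) = √((1369 + 4225 - 2210 + 1184 - 4810)/28 - 2977/1040) = √((1/28)*(-242) - 2977*1/1040) = √(-121/14 - 229/80) = √(-6443/560) = I*√225505/140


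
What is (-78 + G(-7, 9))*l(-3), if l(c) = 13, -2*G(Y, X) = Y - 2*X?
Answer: -1703/2 ≈ -851.50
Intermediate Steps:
G(Y, X) = X - Y/2 (G(Y, X) = -(Y - 2*X)/2 = X - Y/2)
(-78 + G(-7, 9))*l(-3) = (-78 + (9 - 1/2*(-7)))*13 = (-78 + (9 + 7/2))*13 = (-78 + 25/2)*13 = -131/2*13 = -1703/2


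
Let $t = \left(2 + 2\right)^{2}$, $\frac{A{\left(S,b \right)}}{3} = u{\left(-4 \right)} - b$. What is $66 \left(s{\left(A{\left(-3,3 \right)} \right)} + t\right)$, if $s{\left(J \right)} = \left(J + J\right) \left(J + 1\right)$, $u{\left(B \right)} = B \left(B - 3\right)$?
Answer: $753456$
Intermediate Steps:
$u{\left(B \right)} = B \left(-3 + B\right)$
$A{\left(S,b \right)} = 84 - 3 b$ ($A{\left(S,b \right)} = 3 \left(- 4 \left(-3 - 4\right) - b\right) = 3 \left(\left(-4\right) \left(-7\right) - b\right) = 3 \left(28 - b\right) = 84 - 3 b$)
$t = 16$ ($t = 4^{2} = 16$)
$s{\left(J \right)} = 2 J \left(1 + J\right)$
$66 \left(s{\left(A{\left(-3,3 \right)} \right)} + t\right) = 66 \left(2 \left(84 - 9\right) \left(1 + \left(84 - 9\right)\right) + 16\right) = 66 \left(2 \cdot 75 \left(1 + 75\right) + 16\right) = 66 \left(2 \cdot 75 \cdot 76 + 16\right) = 66 \left(11400 + 16\right) = 66 \cdot 11416 = 753456$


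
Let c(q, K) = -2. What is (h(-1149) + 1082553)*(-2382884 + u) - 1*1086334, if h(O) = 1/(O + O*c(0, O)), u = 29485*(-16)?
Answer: -1183586629226026/383 ≈ -3.0903e+12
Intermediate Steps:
u = -471760
h(O) = -1/O (h(O) = 1/(O + O*(-2)) = 1/(O - 2*O) = 1/(-O) = -1/O)
(h(-1149) + 1082553)*(-2382884 + u) - 1*1086334 = (-1/(-1149) + 1082553)*(-2382884 - 471760) - 1*1086334 = (-1*(-1/1149) + 1082553)*(-2854644) - 1086334 = (1/1149 + 1082553)*(-2854644) - 1086334 = (1243853398/1149)*(-2854644) - 1086334 = -1183586213160104/383 - 1086334 = -1183586629226026/383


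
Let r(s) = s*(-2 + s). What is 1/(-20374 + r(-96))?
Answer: -1/10966 ≈ -9.1191e-5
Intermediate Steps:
1/(-20374 + r(-96)) = 1/(-20374 - 96*(-2 - 96)) = 1/(-20374 - 96*(-98)) = 1/(-20374 + 9408) = 1/(-10966) = -1/10966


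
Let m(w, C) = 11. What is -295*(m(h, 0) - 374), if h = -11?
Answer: 107085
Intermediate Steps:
-295*(m(h, 0) - 374) = -295*(11 - 374) = -295*(-363) = 107085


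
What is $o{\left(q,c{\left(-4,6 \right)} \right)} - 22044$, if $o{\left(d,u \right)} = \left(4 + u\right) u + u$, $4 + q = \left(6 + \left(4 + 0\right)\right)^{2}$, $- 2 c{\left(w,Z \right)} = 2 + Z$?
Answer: $-22048$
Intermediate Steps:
$c{\left(w,Z \right)} = -1 - \frac{Z}{2}$ ($c{\left(w,Z \right)} = - \frac{2 + Z}{2} = -1 - \frac{Z}{2}$)
$q = 96$ ($q = -4 + \left(6 + \left(4 + 0\right)\right)^{2} = -4 + \left(6 + 4\right)^{2} = -4 + 10^{2} = -4 + 100 = 96$)
$o{\left(d,u \right)} = u + u \left(4 + u\right)$ ($o{\left(d,u \right)} = u \left(4 + u\right) + u = u + u \left(4 + u\right)$)
$o{\left(q,c{\left(-4,6 \right)} \right)} - 22044 = \left(-1 - 3\right) \left(5 - 4\right) - 22044 = - 4 \left(5 - 4\right) - 22044 = \left(-4\right) 1 - 22044 = -4 - 22044 = -22048$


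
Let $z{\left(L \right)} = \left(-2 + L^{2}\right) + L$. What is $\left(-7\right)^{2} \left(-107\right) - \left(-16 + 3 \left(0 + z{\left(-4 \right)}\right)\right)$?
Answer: $-5257$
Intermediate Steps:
$z{\left(L \right)} = -2 + L + L^{2}$
$\left(-7\right)^{2} \left(-107\right) - \left(-16 + 3 \left(0 + z{\left(-4 \right)}\right)\right) = \left(-7\right)^{2} \left(-107\right) + \left(16 - 3 \left(0 - \left(6 - 16\right)\right)\right) = 49 \left(-107\right) + \left(16 - 3 \left(0 - -10\right)\right) = -5243 + \left(16 - 3 \left(0 + 10\right)\right) = -5243 + \left(16 - 30\right) = -5243 - 14 = -5257$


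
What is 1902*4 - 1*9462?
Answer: -1854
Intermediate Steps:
1902*4 - 1*9462 = 7608 - 9462 = -1854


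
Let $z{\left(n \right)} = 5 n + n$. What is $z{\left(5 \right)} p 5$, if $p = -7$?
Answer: $-1050$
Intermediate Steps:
$z{\left(n \right)} = 6 n$
$z{\left(5 \right)} p 5 = 6 \cdot 5 \left(-7\right) 5 = 30 \left(-7\right) 5 = \left(-210\right) 5 = -1050$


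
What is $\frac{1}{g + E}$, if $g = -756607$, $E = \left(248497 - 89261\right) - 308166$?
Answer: $- \frac{1}{905537} \approx -1.1043 \cdot 10^{-6}$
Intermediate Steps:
$E = -148930$ ($E = 159236 - 308166 = -148930$)
$\frac{1}{g + E} = \frac{1}{-756607 - 148930} = \frac{1}{-905537} = - \frac{1}{905537}$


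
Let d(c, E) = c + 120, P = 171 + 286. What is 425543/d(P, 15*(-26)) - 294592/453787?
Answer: 192935901757/261835099 ≈ 736.86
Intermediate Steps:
P = 457
d(c, E) = 120 + c
425543/d(P, 15*(-26)) - 294592/453787 = 425543/(120 + 457) - 294592/453787 = 425543/577 - 294592*1/453787 = 425543*(1/577) - 294592/453787 = 425543/577 - 294592/453787 = 192935901757/261835099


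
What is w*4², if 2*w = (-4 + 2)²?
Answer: 32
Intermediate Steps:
w = 2 (w = (-4 + 2)²/2 = (½)*(-2)² = (½)*4 = 2)
w*4² = 2*4² = 2*16 = 32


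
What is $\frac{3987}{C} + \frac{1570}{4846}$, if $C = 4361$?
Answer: $\frac{13083886}{10566703} \approx 1.2382$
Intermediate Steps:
$\frac{3987}{C} + \frac{1570}{4846} = \frac{3987}{4361} + \frac{1570}{4846} = 3987 \cdot \frac{1}{4361} + 1570 \cdot \frac{1}{4846} = \frac{3987}{4361} + \frac{785}{2423} = \frac{13083886}{10566703}$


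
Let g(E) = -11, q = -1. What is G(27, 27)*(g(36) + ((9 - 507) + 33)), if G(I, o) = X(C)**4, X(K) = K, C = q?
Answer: -476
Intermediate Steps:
C = -1
G(I, o) = 1 (G(I, o) = (-1)**4 = 1)
G(27, 27)*(g(36) + ((9 - 507) + 33)) = 1*(-11 + ((9 - 507) + 33)) = 1*(-11 + (-498 + 33)) = 1*(-11 - 465) = 1*(-476) = -476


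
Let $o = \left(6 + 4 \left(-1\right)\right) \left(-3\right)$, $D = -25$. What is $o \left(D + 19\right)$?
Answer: $36$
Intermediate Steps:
$o = -6$ ($o = \left(6 - 4\right) \left(-3\right) = 2 \left(-3\right) = -6$)
$o \left(D + 19\right) = - 6 \left(-25 + 19\right) = \left(-6\right) \left(-6\right) = 36$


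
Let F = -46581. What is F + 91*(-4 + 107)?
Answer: -37208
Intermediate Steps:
F + 91*(-4 + 107) = -46581 + 91*(-4 + 107) = -46581 + 91*103 = -46581 + 9373 = -37208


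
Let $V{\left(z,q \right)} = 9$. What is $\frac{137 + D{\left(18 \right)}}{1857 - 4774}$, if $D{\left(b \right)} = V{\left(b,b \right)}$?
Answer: $- \frac{146}{2917} \approx -0.050051$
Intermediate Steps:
$D{\left(b \right)} = 9$
$\frac{137 + D{\left(18 \right)}}{1857 - 4774} = \frac{137 + 9}{1857 - 4774} = \frac{146}{-2917} = 146 \left(- \frac{1}{2917}\right) = - \frac{146}{2917}$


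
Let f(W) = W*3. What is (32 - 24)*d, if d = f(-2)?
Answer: -48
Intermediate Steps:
f(W) = 3*W
d = -6 (d = 3*(-2) = -6)
(32 - 24)*d = (32 - 24)*(-6) = 8*(-6) = -48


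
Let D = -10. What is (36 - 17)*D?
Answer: -190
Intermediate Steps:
(36 - 17)*D = (36 - 17)*(-10) = 19*(-10) = -190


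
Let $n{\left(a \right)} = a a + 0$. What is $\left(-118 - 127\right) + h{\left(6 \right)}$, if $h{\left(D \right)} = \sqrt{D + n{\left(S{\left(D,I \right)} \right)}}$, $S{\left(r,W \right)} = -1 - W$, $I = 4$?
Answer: $-245 + \sqrt{31} \approx -239.43$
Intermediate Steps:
$n{\left(a \right)} = a^{2}$ ($n{\left(a \right)} = a^{2} + 0 = a^{2}$)
$h{\left(D \right)} = \sqrt{25 + D}$ ($h{\left(D \right)} = \sqrt{D + \left(-1 - 4\right)^{2}} = \sqrt{D + \left(-5\right)^{2}} = \sqrt{D + 25} = \sqrt{25 + D}$)
$\left(-118 - 127\right) + h{\left(6 \right)} = \left(-118 - 127\right) + \sqrt{25 + 6} = -245 + \sqrt{31}$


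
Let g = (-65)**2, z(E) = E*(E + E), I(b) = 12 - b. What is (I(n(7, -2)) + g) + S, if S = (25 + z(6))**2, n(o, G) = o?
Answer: 13639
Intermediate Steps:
z(E) = 2*E**2 (z(E) = E*(2*E) = 2*E**2)
g = 4225
S = 9409 (S = (25 + 2*6**2)**2 = (25 + 2*36)**2 = (25 + 72)**2 = 97**2 = 9409)
(I(n(7, -2)) + g) + S = ((12 - 1*7) + 4225) + 9409 = ((12 - 7) + 4225) + 9409 = (5 + 4225) + 9409 = 4230 + 9409 = 13639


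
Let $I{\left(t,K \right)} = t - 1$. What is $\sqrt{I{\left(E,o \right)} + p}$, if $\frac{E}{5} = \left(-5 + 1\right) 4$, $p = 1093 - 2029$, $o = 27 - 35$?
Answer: $3 i \sqrt{113} \approx 31.89 i$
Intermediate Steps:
$o = -8$
$p = -936$
$E = -80$ ($E = 5 \left(-5 + 1\right) 4 = 5 \left(\left(-4\right) 4\right) = 5 \left(-16\right) = -80$)
$I{\left(t,K \right)} = -1 + t$
$\sqrt{I{\left(E,o \right)} + p} = \sqrt{\left(-1 - 80\right) - 936} = \sqrt{-81 - 936} = \sqrt{-1017} = 3 i \sqrt{113}$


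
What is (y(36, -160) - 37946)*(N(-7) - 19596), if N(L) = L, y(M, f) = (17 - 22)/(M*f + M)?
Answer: 4257828429097/5724 ≈ 7.4386e+8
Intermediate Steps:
y(M, f) = -5/(M + M*f)
(y(36, -160) - 37946)*(N(-7) - 19596) = (-5/(36*(1 - 160)) - 37946)*(-7 - 19596) = (-5*1/36/(-159) - 37946)*(-19603) = (-5*1/36*(-1/159) - 37946)*(-19603) = (5/5724 - 37946)*(-19603) = -217202899/5724*(-19603) = 4257828429097/5724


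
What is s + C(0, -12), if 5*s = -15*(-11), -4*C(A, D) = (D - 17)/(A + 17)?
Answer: 2273/68 ≈ 33.426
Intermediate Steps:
C(A, D) = -(-17 + D)/(4*(17 + A)) (C(A, D) = -(D - 17)/(4*(A + 17)) = -(-17 + D)/(4*(17 + A)))
s = 33 (s = (-15*(-11))/5 = (⅕)*165 = 33)
s + C(0, -12) = 33 + (17 - 1*(-12))/(4*(17 + 0)) = 33 + (¼)*(17 + 12)/17 = 33 + (¼)*(1/17)*29 = 33 + 29/68 = 2273/68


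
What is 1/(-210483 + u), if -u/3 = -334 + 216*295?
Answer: -1/400641 ≈ -2.4960e-6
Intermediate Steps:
u = -190158 (u = -3*(-334 + 216*295) = -3*(-334 + 63720) = -3*63386 = -190158)
1/(-210483 + u) = 1/(-210483 - 190158) = 1/(-400641) = -1/400641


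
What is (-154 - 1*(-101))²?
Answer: 2809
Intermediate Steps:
(-154 - 1*(-101))² = (-154 + 101)² = (-53)² = 2809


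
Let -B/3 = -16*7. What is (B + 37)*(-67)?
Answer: -24991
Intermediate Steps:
B = 336 (B = -(-48)*7 = -3*(-112) = 336)
(B + 37)*(-67) = (336 + 37)*(-67) = 373*(-67) = -24991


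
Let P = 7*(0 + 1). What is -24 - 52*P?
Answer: -388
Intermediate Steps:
P = 7 (P = 7*1 = 7)
-24 - 52*P = -24 - 52*7 = -24 - 364 = -388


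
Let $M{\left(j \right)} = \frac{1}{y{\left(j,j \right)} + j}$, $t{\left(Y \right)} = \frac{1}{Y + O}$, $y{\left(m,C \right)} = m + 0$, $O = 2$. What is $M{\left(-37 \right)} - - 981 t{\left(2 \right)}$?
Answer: $\frac{36295}{148} \approx 245.24$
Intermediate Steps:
$y{\left(m,C \right)} = m$
$t{\left(Y \right)} = \frac{1}{2 + Y}$ ($t{\left(Y \right)} = \frac{1}{Y + 2} = \frac{1}{2 + Y}$)
$M{\left(j \right)} = \frac{1}{2 j}$ ($M{\left(j \right)} = \frac{1}{j + j} = \frac{1}{2 j}$)
$M{\left(-37 \right)} - - 981 t{\left(2 \right)} = \frac{1}{2 \left(-37\right)} - - \frac{981}{2 + 2} = \frac{1}{2} \left(- \frac{1}{37}\right) - - \frac{981}{4} = - \frac{1}{74} - \left(-981\right) \frac{1}{4} = - \frac{1}{74} - - \frac{981}{4} = - \frac{1}{74} + \frac{981}{4} = \frac{36295}{148}$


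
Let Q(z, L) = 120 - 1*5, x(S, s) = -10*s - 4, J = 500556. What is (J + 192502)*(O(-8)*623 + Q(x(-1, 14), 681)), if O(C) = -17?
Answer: -7260475608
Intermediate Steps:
x(S, s) = -4 - 10*s
Q(z, L) = 115 (Q(z, L) = 120 - 5 = 115)
(J + 192502)*(O(-8)*623 + Q(x(-1, 14), 681)) = (500556 + 192502)*(-17*623 + 115) = 693058*(-10591 + 115) = 693058*(-10476) = -7260475608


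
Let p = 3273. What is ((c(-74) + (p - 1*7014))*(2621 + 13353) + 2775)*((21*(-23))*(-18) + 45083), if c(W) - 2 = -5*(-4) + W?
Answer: -3258165964639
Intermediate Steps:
c(W) = 22 + W (c(W) = 2 + (-5*(-4) + W) = 2 + (20 + W) = 22 + W)
((c(-74) + (p - 1*7014))*(2621 + 13353) + 2775)*((21*(-23))*(-18) + 45083) = (((22 - 74) + (3273 - 1*7014))*(2621 + 13353) + 2775)*((21*(-23))*(-18) + 45083) = ((-52 + (3273 - 7014))*15974 + 2775)*(-483*(-18) + 45083) = ((-52 - 3741)*15974 + 2775)*(8694 + 45083) = (-3793*15974 + 2775)*53777 = (-60589382 + 2775)*53777 = -60586607*53777 = -3258165964639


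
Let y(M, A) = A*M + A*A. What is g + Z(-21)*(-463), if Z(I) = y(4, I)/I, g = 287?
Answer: 8158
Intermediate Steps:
y(M, A) = A² + A*M (y(M, A) = A*M + A² = A² + A*M)
Z(I) = 4 + I (Z(I) = (I*(I + 4))/I = (I*(4 + I))/I = 4 + I)
g + Z(-21)*(-463) = 287 + (4 - 21)*(-463) = 287 - 17*(-463) = 287 + 7871 = 8158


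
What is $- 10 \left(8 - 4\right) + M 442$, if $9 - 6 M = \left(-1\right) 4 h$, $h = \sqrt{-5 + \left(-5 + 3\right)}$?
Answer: $623 + \frac{884 i \sqrt{7}}{3} \approx 623.0 + 779.61 i$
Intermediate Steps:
$h = i \sqrt{7}$ ($h = \sqrt{-5 - 2} = \sqrt{-7} = i \sqrt{7} \approx 2.6458 i$)
$M = \frac{3}{2} + \frac{2 i \sqrt{7}}{3}$ ($M = \frac{3}{2} - \frac{\left(-1\right) 4 i \sqrt{7}}{6} = \frac{3}{2} - \frac{\left(-4\right) i \sqrt{7}}{6} = \frac{3}{2} + \frac{2 i \sqrt{7}}{3} \approx 1.5 + 1.7638 i$)
$- 10 \left(8 - 4\right) + M 442 = - 10 \left(8 - 4\right) + \left(\frac{3}{2} + \frac{2 i \sqrt{7}}{3}\right) 442 = \left(-10\right) 4 + \left(663 + \frac{884 i \sqrt{7}}{3}\right) = -40 + \left(663 + \frac{884 i \sqrt{7}}{3}\right) = 623 + \frac{884 i \sqrt{7}}{3}$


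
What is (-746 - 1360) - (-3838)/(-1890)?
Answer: -1992089/945 ≈ -2108.0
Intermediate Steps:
(-746 - 1360) - (-3838)/(-1890) = -2106 - (-3838)*(-1)/1890 = -2106 - 1*1919/945 = -2106 - 1919/945 = -1992089/945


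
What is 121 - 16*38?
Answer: -487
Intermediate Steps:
121 - 16*38 = 121 - 608 = -487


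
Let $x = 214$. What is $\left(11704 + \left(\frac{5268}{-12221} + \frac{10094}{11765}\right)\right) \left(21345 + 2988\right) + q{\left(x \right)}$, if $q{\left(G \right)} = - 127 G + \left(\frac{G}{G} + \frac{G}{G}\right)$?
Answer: $\frac{40945204375373722}{143780065} \approx 2.8478 \cdot 10^{8}$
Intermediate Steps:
$q{\left(G \right)} = 2 - 127 G$ ($q{\left(G \right)} = - 127 G + \left(1 + 1\right) = - 127 G + 2 = 2 - 127 G$)
$\left(11704 + \left(\frac{5268}{-12221} + \frac{10094}{11765}\right)\right) \left(21345 + 2988\right) + q{\left(x \right)} = \left(11704 + \left(\frac{5268}{-12221} + \frac{10094}{11765}\right)\right) \left(21345 + 2988\right) + \left(2 - 27178\right) = \left(11704 + \left(5268 \left(- \frac{1}{12221}\right) + 10094 \cdot \frac{1}{11765}\right)\right) 24333 + \left(2 - 27178\right) = \left(11704 + \left(- \frac{5268}{12221} + \frac{10094}{11765}\right)\right) 24333 - 27176 = \left(11704 + \frac{61380754}{143780065}\right) 24333 - 27176 = \frac{1682863261514}{143780065} \cdot 24333 - 27176 = \frac{40949111742420162}{143780065} - 27176 = \frac{40945204375373722}{143780065}$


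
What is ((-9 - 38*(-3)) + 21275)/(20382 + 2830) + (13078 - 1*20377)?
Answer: -42350752/5803 ≈ -7298.1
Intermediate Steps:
((-9 - 38*(-3)) + 21275)/(20382 + 2830) + (13078 - 1*20377) = ((-9 + 114) + 21275)/23212 + (13078 - 20377) = (105 + 21275)*(1/23212) - 7299 = 21380*(1/23212) - 7299 = 5345/5803 - 7299 = -42350752/5803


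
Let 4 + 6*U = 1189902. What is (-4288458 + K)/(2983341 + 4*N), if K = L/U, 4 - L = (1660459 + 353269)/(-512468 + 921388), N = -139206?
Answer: -43471838772575866/24597455729495265 ≈ -1.7673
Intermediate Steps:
U = 594949/3 (U = -⅔ + (⅙)*1189902 = -⅔ + 198317 = 594949/3 ≈ 1.9832e+5)
L = -47256/51115 (L = 4 - (1660459 + 353269)/(-512468 + 921388) = 4 - 2013728/408920 = 4 - 1*251716/51115 = 4 - 251716/51115 = -47256/51115 ≈ -0.92450)
K = -141768/30410818135 (K = -47256/(51115*594949/3) = -47256/51115*3/594949 = -141768/30410818135 ≈ -4.6618e-6)
(-4288458 + K)/(2983341 + 4*N) = (-4288458 - 141768/30410818135)/(2983341 + 4*(-139206)) = -130415516317727598/(30410818135*(2983341 - 556824)) = -130415516317727598/30410818135/2426517 = -130415516317727598/30410818135*1/2426517 = -43471838772575866/24597455729495265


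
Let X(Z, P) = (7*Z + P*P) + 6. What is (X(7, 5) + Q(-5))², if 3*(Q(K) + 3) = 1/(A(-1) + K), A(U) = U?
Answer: 1918225/324 ≈ 5920.4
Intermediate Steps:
X(Z, P) = 6 + P² + 7*Z (X(Z, P) = (7*Z + P²) + 6 = (P² + 7*Z) + 6 = 6 + P² + 7*Z)
Q(K) = -3 + 1/(3*(-1 + K))
(X(7, 5) + Q(-5))² = ((6 + 5² + 7*7) + (10 - 9*(-5))/(3*(-1 - 5)))² = ((6 + 25 + 49) + (⅓)*(10 + 45)/(-6))² = (80 + (⅓)*(-⅙)*55)² = (80 - 55/18)² = (1385/18)² = 1918225/324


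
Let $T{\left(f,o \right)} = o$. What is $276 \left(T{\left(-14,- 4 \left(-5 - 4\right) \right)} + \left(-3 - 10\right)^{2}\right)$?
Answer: $56580$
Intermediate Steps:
$276 \left(T{\left(-14,- 4 \left(-5 - 4\right) \right)} + \left(-3 - 10\right)^{2}\right) = 276 \left(- 4 \left(-5 - 4\right) + \left(-3 - 10\right)^{2}\right) = 276 \left(\left(-4\right) \left(-9\right) + \left(-13\right)^{2}\right) = 276 \left(36 + 169\right) = 276 \cdot 205 = 56580$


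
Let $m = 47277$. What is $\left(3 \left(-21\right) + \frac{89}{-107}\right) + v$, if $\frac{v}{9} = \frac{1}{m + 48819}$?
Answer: $- \frac{218778239}{3427424} \approx -63.832$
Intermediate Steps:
$v = \frac{3}{32032}$ ($v = \frac{9}{47277 + 48819} = \frac{9}{96096} = 9 \cdot \frac{1}{96096} = \frac{3}{32032} \approx 9.3656 \cdot 10^{-5}$)
$\left(3 \left(-21\right) + \frac{89}{-107}\right) + v = \left(3 \left(-21\right) + \frac{89}{-107}\right) + \frac{3}{32032} = \left(-63 + 89 \left(- \frac{1}{107}\right)\right) + \frac{3}{32032} = \left(-63 - \frac{89}{107}\right) + \frac{3}{32032} = - \frac{6830}{107} + \frac{3}{32032} = - \frac{218778239}{3427424}$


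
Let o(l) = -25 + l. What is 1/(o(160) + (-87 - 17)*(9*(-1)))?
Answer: 1/1071 ≈ 0.00093371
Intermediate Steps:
1/(o(160) + (-87 - 17)*(9*(-1))) = 1/((-25 + 160) + (-87 - 17)*(9*(-1))) = 1/(135 - 104*(-9)) = 1/(135 + 936) = 1/1071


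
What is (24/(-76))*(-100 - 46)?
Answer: 876/19 ≈ 46.105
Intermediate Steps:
(24/(-76))*(-100 - 46) = (24*(-1/76))*(-146) = -6/19*(-146) = 876/19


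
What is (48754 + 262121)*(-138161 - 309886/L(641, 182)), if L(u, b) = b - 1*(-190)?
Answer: -2679005622625/62 ≈ -4.3210e+10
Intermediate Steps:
L(u, b) = 190 + b (L(u, b) = b + 190 = 190 + b)
(48754 + 262121)*(-138161 - 309886/L(641, 182)) = (48754 + 262121)*(-138161 - 309886/(190 + 182)) = 310875*(-138161 - 309886/372) = 310875*(-138161 - 309886*1/372) = 310875*(-138161 - 154943/186) = 310875*(-25852889/186) = -2679005622625/62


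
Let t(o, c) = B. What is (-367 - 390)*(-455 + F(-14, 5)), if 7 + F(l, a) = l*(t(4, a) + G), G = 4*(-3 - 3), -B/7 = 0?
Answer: 95382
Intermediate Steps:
B = 0 (B = -7*0 = 0)
t(o, c) = 0
G = -24 (G = 4*(-6) = -24)
F(l, a) = -7 - 24*l (F(l, a) = -7 + l*(0 - 24) = -7 + l*(-24) = -7 - 24*l)
(-367 - 390)*(-455 + F(-14, 5)) = (-367 - 390)*(-455 + (-7 - 24*(-14))) = -757*(-455 + (-7 + 336)) = -757*(-455 + 329) = -757*(-126) = 95382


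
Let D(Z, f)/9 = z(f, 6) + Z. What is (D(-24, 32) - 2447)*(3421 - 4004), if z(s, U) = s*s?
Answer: -3820399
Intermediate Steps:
z(s, U) = s**2
D(Z, f) = 9*Z + 9*f**2 (D(Z, f) = 9*(f**2 + Z) = 9*(Z + f**2) = 9*Z + 9*f**2)
(D(-24, 32) - 2447)*(3421 - 4004) = ((9*(-24) + 9*32**2) - 2447)*(3421 - 4004) = ((-216 + 9*1024) - 2447)*(-583) = ((-216 + 9216) - 2447)*(-583) = (9000 - 2447)*(-583) = 6553*(-583) = -3820399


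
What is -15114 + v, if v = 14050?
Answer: -1064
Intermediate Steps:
-15114 + v = -15114 + 14050 = -1064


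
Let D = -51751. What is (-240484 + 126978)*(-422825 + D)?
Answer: 53867223456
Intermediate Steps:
(-240484 + 126978)*(-422825 + D) = (-240484 + 126978)*(-422825 - 51751) = -113506*(-474576) = 53867223456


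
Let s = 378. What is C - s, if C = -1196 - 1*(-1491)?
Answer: -83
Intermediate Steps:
C = 295 (C = -1196 + 1491 = 295)
C - s = 295 - 1*378 = 295 - 378 = -83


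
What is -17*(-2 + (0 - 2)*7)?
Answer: 272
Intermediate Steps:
-17*(-2 + (0 - 2)*7) = -17*(-2 - 2*7) = -17*(-2 - 14) = -17*(-16) = 272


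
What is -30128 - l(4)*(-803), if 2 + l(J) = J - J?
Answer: -31734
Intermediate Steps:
l(J) = -2 (l(J) = -2 + (J - J) = -2 + 0 = -2)
-30128 - l(4)*(-803) = -30128 - (-2)*(-803) = -30128 - 1*1606 = -30128 - 1606 = -31734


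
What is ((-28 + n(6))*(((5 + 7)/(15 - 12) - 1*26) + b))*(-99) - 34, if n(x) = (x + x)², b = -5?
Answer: 310034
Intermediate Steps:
n(x) = 4*x² (n(x) = (2*x)² = 4*x²)
((-28 + n(6))*(((5 + 7)/(15 - 12) - 1*26) + b))*(-99) - 34 = ((-28 + 4*6²)*(((5 + 7)/(15 - 12) - 1*26) - 5))*(-99) - 34 = ((-28 + 4*36)*((12/3 - 26) - 5))*(-99) - 34 = ((-28 + 144)*((12*(⅓) - 26) - 5))*(-99) - 34 = (116*((4 - 26) - 5))*(-99) - 34 = (116*(-22 - 5))*(-99) - 34 = (116*(-27))*(-99) - 34 = -3132*(-99) - 34 = 310068 - 34 = 310034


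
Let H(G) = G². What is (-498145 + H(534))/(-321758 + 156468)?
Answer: 212989/165290 ≈ 1.2886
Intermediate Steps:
(-498145 + H(534))/(-321758 + 156468) = (-498145 + 534²)/(-321758 + 156468) = (-498145 + 285156)/(-165290) = -212989*(-1/165290) = 212989/165290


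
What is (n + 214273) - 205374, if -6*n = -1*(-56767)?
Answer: -3373/6 ≈ -562.17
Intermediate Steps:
n = -56767/6 (n = -(-1)*(-56767)/6 = -1/6*56767 = -56767/6 ≈ -9461.2)
(n + 214273) - 205374 = (-56767/6 + 214273) - 205374 = 1228871/6 - 205374 = -3373/6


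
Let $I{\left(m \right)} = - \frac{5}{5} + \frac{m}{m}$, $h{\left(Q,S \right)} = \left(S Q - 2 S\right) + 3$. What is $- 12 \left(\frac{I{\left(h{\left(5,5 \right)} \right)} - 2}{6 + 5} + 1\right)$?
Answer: $- \frac{108}{11} \approx -9.8182$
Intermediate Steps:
$h{\left(Q,S \right)} = 3 - 2 S + Q S$ ($h{\left(Q,S \right)} = \left(Q S - 2 S\right) + 3 = \left(- 2 S + Q S\right) + 3 = 3 - 2 S + Q S$)
$I{\left(m \right)} = 0$ ($I{\left(m \right)} = \left(-5\right) \frac{1}{5} + 1 = -1 + 1 = 0$)
$- 12 \left(\frac{I{\left(h{\left(5,5 \right)} \right)} - 2}{6 + 5} + 1\right) = - 12 \left(\frac{0 - 2}{6 + 5} + 1\right) = - 12 \left(- \frac{2}{11} + 1\right) = \left(-12\right) \frac{9}{11} = - \frac{108}{11}$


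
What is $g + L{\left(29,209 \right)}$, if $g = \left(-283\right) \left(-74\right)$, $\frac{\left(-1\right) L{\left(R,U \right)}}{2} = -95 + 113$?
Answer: $20906$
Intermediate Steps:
$L{\left(R,U \right)} = -36$ ($L{\left(R,U \right)} = - 2 \left(-95 + 113\right) = \left(-2\right) 18 = -36$)
$g = 20942$
$g + L{\left(29,209 \right)} = 20942 - 36 = 20906$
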